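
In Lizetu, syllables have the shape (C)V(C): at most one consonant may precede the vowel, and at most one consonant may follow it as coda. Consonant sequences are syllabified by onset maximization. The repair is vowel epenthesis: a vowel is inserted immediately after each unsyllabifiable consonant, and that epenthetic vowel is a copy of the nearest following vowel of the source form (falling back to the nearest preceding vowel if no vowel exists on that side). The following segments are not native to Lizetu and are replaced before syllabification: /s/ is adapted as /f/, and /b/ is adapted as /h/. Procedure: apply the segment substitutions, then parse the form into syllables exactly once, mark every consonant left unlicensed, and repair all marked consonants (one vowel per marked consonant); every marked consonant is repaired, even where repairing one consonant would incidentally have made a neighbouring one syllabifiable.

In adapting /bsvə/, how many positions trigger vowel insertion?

After substitution the input is /hfvə/.
The unsyllabifiable consonants are /h/, /f/; each receives one epenthetic vowel.

2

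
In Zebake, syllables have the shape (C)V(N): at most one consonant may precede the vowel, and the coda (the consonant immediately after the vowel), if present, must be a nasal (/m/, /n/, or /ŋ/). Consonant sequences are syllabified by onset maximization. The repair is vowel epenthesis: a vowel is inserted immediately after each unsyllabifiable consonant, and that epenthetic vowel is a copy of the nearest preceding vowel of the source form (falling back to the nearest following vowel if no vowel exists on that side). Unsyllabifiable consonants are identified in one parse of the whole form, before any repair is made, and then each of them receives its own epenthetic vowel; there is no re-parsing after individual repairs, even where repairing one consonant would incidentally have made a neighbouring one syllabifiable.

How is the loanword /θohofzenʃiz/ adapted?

Under (C)V(N), the unsyllabifiable consonants are /f/, /z/ (only a nasal (/m/, /n/, or /ŋ/) is licensed in coda position; onsets are limited to one consonant).
Epenthesis after each stranded consonant: /f/ → /fo/, /z/ → /zi/.

θohofozenʃizi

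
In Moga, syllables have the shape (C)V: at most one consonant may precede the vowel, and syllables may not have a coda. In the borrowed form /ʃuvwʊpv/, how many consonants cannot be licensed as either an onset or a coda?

3

Under (C)V, the unsyllabifiable consonants are /v/, /p/, /v/ (no codas are permitted; onsets are limited to one consonant).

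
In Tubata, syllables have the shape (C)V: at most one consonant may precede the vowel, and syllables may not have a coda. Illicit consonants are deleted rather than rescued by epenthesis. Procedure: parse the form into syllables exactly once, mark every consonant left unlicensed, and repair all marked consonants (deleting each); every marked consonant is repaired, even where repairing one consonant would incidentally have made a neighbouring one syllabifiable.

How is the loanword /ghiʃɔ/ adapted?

hiʃɔ

The consonants /g/ cannot be parsed into a legal (C)V syllable (no codas are permitted; onsets are limited to one consonant).
Each unlicensed consonant is deleted: /g/.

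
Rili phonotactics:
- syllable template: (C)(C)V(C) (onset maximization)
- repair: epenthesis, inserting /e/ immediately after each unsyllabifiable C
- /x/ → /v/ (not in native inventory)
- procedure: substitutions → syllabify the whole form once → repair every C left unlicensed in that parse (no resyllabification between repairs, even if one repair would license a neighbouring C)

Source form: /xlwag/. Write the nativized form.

Substitution: /x/ → /v/, giving /vlwag/.
Under (C)(C)V(C), the unsyllabifiable consonants are /v/ (at most one coda consonant is licensed; onsets may contain at most 2 consonants).
Inserting the epenthetic vowel yields /v/ → /ve/.

velwag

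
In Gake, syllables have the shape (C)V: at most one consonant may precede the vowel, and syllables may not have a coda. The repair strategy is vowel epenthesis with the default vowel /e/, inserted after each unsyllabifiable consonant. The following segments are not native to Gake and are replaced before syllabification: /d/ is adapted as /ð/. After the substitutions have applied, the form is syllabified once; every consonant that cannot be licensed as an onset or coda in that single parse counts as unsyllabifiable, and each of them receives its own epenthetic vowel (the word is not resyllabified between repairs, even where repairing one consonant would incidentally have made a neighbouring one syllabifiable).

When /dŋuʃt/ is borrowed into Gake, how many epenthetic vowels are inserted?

3

After substitution the input is /ðŋuʃt/.
The unsyllabifiable consonants are /ð/, /ʃ/, /t/; each receives one epenthetic vowel.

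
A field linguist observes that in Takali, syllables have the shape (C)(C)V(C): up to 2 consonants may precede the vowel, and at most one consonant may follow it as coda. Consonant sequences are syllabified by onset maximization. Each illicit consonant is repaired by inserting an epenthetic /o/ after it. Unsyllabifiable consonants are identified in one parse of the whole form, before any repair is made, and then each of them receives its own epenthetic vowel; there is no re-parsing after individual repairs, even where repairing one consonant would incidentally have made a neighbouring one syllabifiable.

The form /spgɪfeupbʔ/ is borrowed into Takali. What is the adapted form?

The consonants /s/, /b/, /ʔ/ cannot be parsed into a legal (C)(C)V(C) syllable (at most one coda consonant is licensed; onsets may contain at most 2 consonants).
Each unlicensed consonant becomes the onset of a new syllable: /s/ → /so/, /b/ → /bo/, /ʔ/ → /ʔo/.

sopgɪfeupboʔo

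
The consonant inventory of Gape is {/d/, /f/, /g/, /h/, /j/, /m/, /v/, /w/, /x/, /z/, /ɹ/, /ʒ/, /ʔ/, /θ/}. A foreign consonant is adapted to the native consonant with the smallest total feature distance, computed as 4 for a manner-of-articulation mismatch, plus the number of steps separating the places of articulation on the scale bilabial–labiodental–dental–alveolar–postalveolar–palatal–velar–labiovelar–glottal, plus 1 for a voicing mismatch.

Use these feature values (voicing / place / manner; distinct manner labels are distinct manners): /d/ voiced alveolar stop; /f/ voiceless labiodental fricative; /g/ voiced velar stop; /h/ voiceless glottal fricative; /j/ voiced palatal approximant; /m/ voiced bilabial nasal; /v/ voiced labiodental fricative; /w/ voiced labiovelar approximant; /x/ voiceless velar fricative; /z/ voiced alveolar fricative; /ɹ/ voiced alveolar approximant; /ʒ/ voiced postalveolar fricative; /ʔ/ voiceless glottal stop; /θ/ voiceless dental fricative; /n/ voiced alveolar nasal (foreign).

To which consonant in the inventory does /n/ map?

/m/ is closest: same manner (nasal), place distance 3 (alveolar→bilabial), same voicing; total 3. Next closest is /d/ at distance 4.

m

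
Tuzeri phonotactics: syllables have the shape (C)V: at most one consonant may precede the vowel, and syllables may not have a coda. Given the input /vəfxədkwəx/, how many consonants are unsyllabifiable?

Under (C)V, the unsyllabifiable consonants are /f/, /d/, /k/, /x/ (no codas are permitted; onsets are limited to one consonant).

4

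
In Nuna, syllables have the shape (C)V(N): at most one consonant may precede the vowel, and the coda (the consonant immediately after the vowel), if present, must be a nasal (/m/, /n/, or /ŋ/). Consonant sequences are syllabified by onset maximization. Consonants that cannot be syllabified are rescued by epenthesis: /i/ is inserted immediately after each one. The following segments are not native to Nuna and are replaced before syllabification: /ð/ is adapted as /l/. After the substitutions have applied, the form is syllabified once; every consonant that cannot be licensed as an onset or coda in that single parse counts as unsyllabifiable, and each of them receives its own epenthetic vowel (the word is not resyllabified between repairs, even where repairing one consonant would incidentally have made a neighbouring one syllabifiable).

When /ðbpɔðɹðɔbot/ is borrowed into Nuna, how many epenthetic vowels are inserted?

After substitution the input is /lbpɔlɹlɔbot/.
The unsyllabifiable consonants are /l/, /b/, /l/, /ɹ/, /t/; each receives one epenthetic vowel.

5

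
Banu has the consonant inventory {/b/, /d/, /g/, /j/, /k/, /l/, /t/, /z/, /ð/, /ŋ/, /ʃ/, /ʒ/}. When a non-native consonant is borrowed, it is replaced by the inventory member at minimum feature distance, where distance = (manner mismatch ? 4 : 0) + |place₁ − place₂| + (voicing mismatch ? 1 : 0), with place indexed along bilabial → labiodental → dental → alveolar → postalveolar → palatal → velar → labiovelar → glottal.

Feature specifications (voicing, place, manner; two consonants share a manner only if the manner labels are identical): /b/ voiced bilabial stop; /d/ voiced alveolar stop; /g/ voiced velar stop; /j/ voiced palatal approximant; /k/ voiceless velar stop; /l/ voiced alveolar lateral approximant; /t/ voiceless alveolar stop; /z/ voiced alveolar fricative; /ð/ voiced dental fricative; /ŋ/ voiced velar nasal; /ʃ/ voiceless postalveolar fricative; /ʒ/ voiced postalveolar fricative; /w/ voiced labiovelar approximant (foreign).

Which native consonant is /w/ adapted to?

/j/ is closest: same manner (approximant), place distance 2 (labiovelar→palatal), same voicing; total 2. Next closest is /g/ at distance 5.

j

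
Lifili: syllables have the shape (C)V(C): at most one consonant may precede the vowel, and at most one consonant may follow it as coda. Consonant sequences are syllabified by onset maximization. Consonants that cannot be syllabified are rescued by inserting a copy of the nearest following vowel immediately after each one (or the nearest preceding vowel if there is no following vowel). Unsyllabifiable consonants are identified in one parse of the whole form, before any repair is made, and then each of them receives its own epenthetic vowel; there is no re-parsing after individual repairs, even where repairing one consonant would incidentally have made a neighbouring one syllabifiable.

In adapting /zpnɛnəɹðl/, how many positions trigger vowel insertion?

4

The unsyllabifiable consonants are /z/, /p/, /ð/, /l/; each receives one epenthetic vowel.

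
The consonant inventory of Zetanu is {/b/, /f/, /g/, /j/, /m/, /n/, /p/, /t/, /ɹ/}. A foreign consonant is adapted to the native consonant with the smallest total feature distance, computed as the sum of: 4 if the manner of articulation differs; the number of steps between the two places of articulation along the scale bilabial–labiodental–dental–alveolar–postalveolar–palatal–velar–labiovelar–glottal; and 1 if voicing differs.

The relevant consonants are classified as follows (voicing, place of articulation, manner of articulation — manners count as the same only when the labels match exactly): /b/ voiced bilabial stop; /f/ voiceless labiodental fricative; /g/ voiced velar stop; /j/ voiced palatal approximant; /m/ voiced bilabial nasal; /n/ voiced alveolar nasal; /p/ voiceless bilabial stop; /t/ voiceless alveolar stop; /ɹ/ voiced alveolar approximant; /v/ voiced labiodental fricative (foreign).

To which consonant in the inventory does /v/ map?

/f/ is closest: same manner (fricative), place distance 0 (labiodental→labiodental), voicing differs (+1); total 1. Next closest is /b/ at distance 5.

f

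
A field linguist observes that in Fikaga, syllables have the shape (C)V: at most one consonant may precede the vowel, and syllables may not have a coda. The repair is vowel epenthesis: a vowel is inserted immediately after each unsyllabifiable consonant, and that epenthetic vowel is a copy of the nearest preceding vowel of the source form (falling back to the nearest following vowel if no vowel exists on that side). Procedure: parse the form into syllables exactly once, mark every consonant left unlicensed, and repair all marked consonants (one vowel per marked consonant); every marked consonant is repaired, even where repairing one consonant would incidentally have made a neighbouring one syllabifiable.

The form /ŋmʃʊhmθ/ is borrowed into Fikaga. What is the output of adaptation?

ŋʊmʊʃʊhʊmʊθʊ

Under (C)V, the unsyllabifiable consonants are /ŋ/, /m/, /h/, /m/, /θ/ (no codas are permitted; onsets are limited to one consonant).
Epenthesis after each stranded consonant: /ŋ/ → /ŋʊ/, /m/ → /mʊ/, /h/ → /hʊ/, /m/ → /mʊ/, /θ/ → /θʊ/.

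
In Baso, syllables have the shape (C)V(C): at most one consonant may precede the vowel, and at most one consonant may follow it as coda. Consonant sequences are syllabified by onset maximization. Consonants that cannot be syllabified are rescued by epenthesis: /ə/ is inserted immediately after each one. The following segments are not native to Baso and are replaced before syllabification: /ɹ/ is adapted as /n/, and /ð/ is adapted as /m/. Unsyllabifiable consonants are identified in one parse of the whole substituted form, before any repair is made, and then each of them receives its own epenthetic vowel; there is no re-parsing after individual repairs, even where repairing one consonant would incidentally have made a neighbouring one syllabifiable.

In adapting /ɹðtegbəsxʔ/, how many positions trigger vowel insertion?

After substitution the input is /nmtegbəsxʔ/.
The unsyllabifiable consonants are /n/, /m/, /x/, /ʔ/; each receives one epenthetic vowel.

4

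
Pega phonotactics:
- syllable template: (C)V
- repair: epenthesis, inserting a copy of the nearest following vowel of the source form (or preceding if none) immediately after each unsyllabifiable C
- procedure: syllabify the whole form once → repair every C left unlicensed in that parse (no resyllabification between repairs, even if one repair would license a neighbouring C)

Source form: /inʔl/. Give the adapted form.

iniʔili

Syllabifying with onset maximization leaves /n/, /ʔ/, /l/ stranded (no codas are permitted; onsets are limited to one consonant).
Inserting the epenthetic vowel yields /n/ → /ni/, /ʔ/ → /ʔi/, /l/ → /li/.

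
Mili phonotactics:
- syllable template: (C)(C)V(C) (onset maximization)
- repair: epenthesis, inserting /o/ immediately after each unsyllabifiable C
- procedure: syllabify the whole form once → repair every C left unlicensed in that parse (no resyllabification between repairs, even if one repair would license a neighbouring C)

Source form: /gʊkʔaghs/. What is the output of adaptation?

gʊkʔaghoso

Syllabifying with onset maximization leaves /h/, /s/ stranded (at most one coda consonant is licensed; onsets may contain at most 2 consonants).
Inserting the epenthetic vowel yields /h/ → /ho/, /s/ → /so/.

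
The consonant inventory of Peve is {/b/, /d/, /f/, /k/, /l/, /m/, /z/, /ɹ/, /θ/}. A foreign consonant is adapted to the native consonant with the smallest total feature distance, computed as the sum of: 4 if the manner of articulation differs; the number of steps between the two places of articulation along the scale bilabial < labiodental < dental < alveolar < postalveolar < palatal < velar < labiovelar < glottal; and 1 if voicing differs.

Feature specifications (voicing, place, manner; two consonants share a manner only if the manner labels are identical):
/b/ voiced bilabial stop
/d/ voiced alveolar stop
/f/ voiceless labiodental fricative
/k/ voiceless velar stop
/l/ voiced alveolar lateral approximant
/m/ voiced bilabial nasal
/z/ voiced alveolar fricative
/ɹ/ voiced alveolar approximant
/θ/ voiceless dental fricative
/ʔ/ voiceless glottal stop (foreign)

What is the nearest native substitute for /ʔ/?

k

/k/ is closest: same manner (stop), place distance 2 (glottal→velar), same voicing; total 2. Next closest is /d/ at distance 6.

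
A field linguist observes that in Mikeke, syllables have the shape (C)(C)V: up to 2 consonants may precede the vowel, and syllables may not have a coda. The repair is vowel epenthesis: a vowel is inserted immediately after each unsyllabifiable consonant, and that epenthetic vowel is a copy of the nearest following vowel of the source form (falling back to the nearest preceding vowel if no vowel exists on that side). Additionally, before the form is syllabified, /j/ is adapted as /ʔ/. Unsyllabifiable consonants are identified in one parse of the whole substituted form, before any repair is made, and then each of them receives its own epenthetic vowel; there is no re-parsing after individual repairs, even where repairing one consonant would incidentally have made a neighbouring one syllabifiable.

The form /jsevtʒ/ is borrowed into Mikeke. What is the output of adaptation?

ʔseveteʒe

Substitution: /j/ → /ʔ/, giving /ʔsevtʒ/.
Syllabifying with onset maximization leaves /v/, /t/, /ʒ/ stranded (no codas are permitted; onsets may contain at most 2 consonants).
Epenthesis after each stranded consonant: /v/ → /ve/, /t/ → /te/, /ʒ/ → /ʒe/.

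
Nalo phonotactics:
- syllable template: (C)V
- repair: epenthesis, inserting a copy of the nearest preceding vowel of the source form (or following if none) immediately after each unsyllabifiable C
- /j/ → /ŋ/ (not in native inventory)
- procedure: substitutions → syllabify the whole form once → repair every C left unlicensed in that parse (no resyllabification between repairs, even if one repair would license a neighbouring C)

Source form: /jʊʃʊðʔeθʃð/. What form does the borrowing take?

ŋʊʃʊðʊʔeθeʃeðe

Substitution: /j/ → /ŋ/, giving /ŋʊʃʊðʔeθʃð/.
Under (C)V, the unsyllabifiable consonants are /ð/, /θ/, /ʃ/, /ð/ (no codas are permitted; onsets are limited to one consonant).
Inserting the epenthetic vowel yields /ð/ → /ðʊ/, /θ/ → /θe/, /ʃ/ → /ʃe/, /ð/ → /ðe/.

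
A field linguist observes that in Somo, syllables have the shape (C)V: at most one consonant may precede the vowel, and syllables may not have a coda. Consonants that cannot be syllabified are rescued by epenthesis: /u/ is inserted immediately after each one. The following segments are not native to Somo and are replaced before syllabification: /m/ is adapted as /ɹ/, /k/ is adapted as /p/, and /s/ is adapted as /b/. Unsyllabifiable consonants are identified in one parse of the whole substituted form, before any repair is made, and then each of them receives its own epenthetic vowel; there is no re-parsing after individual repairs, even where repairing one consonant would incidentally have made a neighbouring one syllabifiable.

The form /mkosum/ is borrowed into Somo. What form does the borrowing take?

Substitution: /m/ → /ɹ/, /k/ → /p/, /s/ → /b/, giving /ɹpobuɹ/.
Syllabifying with onset maximization leaves /ɹ/, /ɹ/ stranded (no codas are permitted; onsets are limited to one consonant).
Inserting the epenthetic vowel yields /ɹ/ → /ɹu/, /ɹ/ → /ɹu/.

ɹupobuɹu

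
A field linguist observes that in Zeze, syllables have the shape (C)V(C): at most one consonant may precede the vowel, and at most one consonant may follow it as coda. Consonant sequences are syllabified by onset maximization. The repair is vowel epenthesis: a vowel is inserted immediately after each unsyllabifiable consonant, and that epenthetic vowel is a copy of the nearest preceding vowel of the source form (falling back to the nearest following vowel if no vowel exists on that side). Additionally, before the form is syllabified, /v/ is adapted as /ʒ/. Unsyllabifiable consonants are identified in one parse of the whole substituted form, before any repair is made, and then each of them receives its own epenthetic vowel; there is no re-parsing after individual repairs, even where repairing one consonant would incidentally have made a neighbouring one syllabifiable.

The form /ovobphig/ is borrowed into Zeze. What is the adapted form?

oʒobpohig

Substitution: /v/ → /ʒ/, giving /oʒobphig/.
Syllabifying with onset maximization leaves /p/ stranded (at most one coda consonant is licensed; onsets are limited to one consonant).
Epenthesis after each stranded consonant: /p/ → /po/.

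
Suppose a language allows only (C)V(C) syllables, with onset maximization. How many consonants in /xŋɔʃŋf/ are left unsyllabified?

3

Under (C)V(C), the unsyllabifiable consonants are /x/, /ŋ/, /f/ (at most one coda consonant is licensed; onsets are limited to one consonant).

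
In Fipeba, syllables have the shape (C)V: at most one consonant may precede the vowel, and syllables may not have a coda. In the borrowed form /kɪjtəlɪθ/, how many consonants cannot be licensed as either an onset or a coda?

2

Syllabifying with onset maximization leaves /j/, /θ/ stranded (no codas are permitted; onsets are limited to one consonant).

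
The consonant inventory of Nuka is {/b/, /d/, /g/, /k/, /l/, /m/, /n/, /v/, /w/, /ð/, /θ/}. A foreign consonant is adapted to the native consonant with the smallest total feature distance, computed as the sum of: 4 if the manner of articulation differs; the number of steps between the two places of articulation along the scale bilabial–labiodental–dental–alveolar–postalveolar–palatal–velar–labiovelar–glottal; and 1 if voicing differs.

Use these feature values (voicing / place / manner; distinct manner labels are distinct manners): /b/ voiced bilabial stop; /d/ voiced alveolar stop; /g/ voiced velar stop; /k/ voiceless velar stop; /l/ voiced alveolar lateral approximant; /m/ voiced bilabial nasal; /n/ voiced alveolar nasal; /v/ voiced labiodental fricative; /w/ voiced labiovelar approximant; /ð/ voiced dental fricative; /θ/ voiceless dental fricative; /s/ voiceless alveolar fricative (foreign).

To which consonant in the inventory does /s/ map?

/θ/ is closest: same manner (fricative), place distance 1 (alveolar→dental), same voicing; total 1. Next closest is /ð/ at distance 2.

θ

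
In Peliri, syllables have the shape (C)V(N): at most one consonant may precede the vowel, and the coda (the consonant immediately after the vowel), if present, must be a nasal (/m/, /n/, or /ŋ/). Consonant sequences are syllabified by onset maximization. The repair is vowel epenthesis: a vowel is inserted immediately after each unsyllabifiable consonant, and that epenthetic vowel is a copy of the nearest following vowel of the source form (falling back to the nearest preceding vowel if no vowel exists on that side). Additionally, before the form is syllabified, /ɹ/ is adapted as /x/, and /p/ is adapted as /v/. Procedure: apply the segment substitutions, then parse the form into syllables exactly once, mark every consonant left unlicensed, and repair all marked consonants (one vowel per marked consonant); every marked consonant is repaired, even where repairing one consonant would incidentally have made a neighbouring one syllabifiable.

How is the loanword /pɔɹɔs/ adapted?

Substitution: /p/ → /v/, /ɹ/ → /x/, giving /vɔxɔs/.
Under (C)V(N), the unsyllabifiable consonants are /s/ (only a nasal (/m/, /n/, or /ŋ/) is licensed in coda position; onsets are limited to one consonant).
Inserting the epenthetic vowel yields /s/ → /sɔ/.

vɔxɔsɔ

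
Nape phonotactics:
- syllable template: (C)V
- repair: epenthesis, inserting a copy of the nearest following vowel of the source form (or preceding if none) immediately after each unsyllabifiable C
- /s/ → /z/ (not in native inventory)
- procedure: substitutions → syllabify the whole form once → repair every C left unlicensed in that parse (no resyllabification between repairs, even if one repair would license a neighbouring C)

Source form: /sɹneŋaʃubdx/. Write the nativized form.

zeɹeneŋaʃubuduxu

Substitution: /s/ → /z/, giving /zɹneŋaʃubdx/.
Syllabifying with onset maximization leaves /z/, /ɹ/, /b/, /d/, /x/ stranded (no codas are permitted; onsets are limited to one consonant).
Epenthesis after each stranded consonant: /z/ → /ze/, /ɹ/ → /ɹe/, /b/ → /bu/, /d/ → /du/, /x/ → /xu/.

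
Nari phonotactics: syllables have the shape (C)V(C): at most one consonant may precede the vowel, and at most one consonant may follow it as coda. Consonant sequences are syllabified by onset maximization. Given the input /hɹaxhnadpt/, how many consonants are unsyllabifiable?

4

Syllabifying with onset maximization leaves /h/, /h/, /p/, /t/ stranded (at most one coda consonant is licensed; onsets are limited to one consonant).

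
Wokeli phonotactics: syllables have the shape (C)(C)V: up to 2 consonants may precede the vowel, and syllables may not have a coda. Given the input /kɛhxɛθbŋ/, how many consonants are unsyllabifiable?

The consonants /θ/, /b/, /ŋ/ cannot be parsed into a legal (C)(C)V syllable (no codas are permitted; onsets may contain at most 2 consonants).

3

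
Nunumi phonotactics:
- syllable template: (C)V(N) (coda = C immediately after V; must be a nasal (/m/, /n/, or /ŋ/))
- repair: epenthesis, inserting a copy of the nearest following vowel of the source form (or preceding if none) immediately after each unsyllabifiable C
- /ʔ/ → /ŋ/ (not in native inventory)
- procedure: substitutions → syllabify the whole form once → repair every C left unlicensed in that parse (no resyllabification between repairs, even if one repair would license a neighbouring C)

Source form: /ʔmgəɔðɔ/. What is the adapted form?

Substitution: /ʔ/ → /ŋ/, giving /ŋmgəɔðɔ/.
The consonants /ŋ/, /m/ cannot be parsed into a legal (C)V(N) syllable (only a nasal (/m/, /n/, or /ŋ/) is licensed in coda position; onsets are limited to one consonant).
Each unlicensed consonant becomes the onset of a new syllable: /ŋ/ → /ŋə/, /m/ → /mə/.

ŋəməgəɔðɔ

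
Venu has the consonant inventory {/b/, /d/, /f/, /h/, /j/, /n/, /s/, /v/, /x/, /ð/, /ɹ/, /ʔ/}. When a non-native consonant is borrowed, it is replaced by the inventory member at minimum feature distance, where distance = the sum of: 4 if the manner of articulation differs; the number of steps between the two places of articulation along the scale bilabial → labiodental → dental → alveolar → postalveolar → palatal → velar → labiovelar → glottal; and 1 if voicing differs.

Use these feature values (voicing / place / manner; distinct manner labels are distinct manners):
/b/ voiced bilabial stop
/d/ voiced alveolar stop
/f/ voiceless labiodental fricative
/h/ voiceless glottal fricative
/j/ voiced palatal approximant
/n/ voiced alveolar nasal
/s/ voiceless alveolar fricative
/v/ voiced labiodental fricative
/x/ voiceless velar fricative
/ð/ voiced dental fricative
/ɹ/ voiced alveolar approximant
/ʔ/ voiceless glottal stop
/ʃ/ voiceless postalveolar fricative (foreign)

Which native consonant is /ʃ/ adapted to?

s

/s/ is closest: same manner (fricative), place distance 1 (postalveolar→alveolar), same voicing; total 1. Next closest is /x/ at distance 2.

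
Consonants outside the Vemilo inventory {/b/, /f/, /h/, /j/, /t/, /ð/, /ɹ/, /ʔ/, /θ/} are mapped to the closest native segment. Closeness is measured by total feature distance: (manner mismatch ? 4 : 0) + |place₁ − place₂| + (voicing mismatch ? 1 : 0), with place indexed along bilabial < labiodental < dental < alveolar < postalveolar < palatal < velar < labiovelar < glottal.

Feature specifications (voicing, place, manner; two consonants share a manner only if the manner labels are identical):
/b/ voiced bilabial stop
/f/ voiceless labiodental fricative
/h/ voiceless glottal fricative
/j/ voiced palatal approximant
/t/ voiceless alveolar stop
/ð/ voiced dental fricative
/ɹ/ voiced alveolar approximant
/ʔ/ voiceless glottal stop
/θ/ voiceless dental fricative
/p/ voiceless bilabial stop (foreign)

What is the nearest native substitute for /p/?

b

/b/ is closest: same manner (stop), place distance 0 (bilabial→bilabial), voicing differs (+1); total 1. Next closest is /t/ at distance 3.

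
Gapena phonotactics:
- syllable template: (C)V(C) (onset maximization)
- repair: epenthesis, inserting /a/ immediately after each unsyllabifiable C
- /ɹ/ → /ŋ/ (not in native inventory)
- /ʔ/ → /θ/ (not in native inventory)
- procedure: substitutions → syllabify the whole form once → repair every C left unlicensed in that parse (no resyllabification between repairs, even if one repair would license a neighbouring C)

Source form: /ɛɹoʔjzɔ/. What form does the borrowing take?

Substitution: /ɹ/ → /ŋ/, /ʔ/ → /θ/, giving /ɛŋoθjzɔ/.
Syllabifying with onset maximization leaves /j/ stranded (at most one coda consonant is licensed; onsets are limited to one consonant).
Epenthesis after each stranded consonant: /j/ → /ja/.

ɛŋoθjazɔ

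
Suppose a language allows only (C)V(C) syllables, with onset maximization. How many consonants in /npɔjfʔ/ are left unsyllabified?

The consonants /n/, /f/, /ʔ/ cannot be parsed into a legal (C)V(C) syllable (at most one coda consonant is licensed; onsets are limited to one consonant).

3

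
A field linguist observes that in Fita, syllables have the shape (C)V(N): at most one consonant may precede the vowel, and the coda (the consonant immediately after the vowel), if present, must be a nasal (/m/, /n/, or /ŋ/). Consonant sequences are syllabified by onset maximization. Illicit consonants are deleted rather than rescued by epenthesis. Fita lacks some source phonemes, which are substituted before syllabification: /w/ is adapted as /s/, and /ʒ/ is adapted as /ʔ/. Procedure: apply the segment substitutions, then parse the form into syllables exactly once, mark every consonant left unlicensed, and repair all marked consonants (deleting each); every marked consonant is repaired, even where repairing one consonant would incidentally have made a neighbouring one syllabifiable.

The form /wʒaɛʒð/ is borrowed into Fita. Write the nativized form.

Substitution: /w/ → /s/, /ʒ/ → /ʔ/, giving /sʔaɛʔð/.
The consonants /s/, /ʔ/, /ð/ cannot be parsed into a legal (C)V(N) syllable (only a nasal (/m/, /n/, or /ŋ/) is licensed in coda position; onsets are limited to one consonant).
Each unlicensed consonant is deleted: /s/, /ʔ/, /ð/.

ʔaɛ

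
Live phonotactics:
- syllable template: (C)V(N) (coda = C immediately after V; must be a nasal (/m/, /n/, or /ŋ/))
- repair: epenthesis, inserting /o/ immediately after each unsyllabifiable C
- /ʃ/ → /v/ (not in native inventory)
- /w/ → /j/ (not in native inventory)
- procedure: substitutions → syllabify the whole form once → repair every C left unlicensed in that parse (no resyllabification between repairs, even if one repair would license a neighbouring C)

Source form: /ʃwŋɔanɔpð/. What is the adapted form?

Substitution: /ʃ/ → /v/, /w/ → /j/, giving /vjŋɔanɔpð/.
The consonants /v/, /j/, /p/, /ð/ cannot be parsed into a legal (C)V(N) syllable (only a nasal (/m/, /n/, or /ŋ/) is licensed in coda position; onsets are limited to one consonant).
Epenthesis after each stranded consonant: /v/ → /vo/, /j/ → /jo/, /p/ → /po/, /ð/ → /ðo/.

vojoŋɔanɔpoðo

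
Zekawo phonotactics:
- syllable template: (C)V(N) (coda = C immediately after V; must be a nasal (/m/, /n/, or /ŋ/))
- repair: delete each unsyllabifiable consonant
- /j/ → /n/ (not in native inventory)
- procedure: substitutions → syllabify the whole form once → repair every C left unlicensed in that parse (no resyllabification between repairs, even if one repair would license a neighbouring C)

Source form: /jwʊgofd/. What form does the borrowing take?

wʊgo

Substitution: /j/ → /n/, giving /nwʊgofd/.
The consonants /n/, /f/, /d/ cannot be parsed into a legal (C)V(N) syllable (only a nasal (/m/, /n/, or /ŋ/) is licensed in coda position; onsets are limited to one consonant).
Deleting the stranded consonants removes /n/, /f/, /d/.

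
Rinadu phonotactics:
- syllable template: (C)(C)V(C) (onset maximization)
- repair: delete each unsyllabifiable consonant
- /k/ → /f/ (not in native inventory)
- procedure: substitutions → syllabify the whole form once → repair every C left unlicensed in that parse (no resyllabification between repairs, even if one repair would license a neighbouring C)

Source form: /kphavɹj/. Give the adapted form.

Substitution: /k/ → /f/, giving /fphavɹj/.
Under (C)(C)V(C), the unsyllabifiable consonants are /f/, /ɹ/, /j/ (at most one coda consonant is licensed; onsets may contain at most 2 consonants).
Each unlicensed consonant is deleted: /f/, /ɹ/, /j/.

phav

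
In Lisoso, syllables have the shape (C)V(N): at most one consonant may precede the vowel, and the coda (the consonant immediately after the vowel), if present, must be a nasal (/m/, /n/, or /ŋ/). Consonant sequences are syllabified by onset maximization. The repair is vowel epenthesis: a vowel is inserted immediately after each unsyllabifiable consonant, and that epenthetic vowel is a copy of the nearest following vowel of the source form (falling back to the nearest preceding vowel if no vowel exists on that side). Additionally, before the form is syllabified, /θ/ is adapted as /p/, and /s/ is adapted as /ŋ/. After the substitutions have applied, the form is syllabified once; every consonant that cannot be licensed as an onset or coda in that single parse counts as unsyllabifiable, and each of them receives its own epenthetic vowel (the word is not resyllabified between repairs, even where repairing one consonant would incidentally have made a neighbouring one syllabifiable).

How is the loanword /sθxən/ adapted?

Substitution: /s/ → /ŋ/, /θ/ → /p/, giving /ŋpxən/.
Under (C)V(N), the unsyllabifiable consonants are /ŋ/, /p/ (only a nasal (/m/, /n/, or /ŋ/) is licensed in coda position; onsets are limited to one consonant).
Each unlicensed consonant becomes the onset of a new syllable: /ŋ/ → /ŋə/, /p/ → /pə/.

ŋəpəxən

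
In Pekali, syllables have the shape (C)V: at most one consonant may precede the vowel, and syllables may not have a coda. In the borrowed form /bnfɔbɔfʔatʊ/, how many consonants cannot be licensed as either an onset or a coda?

The consonants /b/, /n/, /f/ cannot be parsed into a legal (C)V syllable (no codas are permitted; onsets are limited to one consonant).

3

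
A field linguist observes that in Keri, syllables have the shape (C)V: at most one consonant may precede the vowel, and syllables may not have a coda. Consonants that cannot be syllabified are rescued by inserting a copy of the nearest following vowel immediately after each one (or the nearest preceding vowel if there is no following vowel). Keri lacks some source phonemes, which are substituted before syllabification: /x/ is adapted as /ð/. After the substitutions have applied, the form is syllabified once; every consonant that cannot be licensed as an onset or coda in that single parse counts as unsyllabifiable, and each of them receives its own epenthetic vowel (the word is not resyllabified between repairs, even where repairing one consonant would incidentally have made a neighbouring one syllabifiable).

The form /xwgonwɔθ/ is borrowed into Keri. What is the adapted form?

ðowogonɔwɔθɔ

Substitution: /x/ → /ð/, giving /ðwgonwɔθ/.
The consonants /ð/, /w/, /n/, /θ/ cannot be parsed into a legal (C)V syllable (no codas are permitted; onsets are limited to one consonant).
Each unlicensed consonant becomes the onset of a new syllable: /ð/ → /ðo/, /w/ → /wo/, /n/ → /nɔ/, /θ/ → /θɔ/.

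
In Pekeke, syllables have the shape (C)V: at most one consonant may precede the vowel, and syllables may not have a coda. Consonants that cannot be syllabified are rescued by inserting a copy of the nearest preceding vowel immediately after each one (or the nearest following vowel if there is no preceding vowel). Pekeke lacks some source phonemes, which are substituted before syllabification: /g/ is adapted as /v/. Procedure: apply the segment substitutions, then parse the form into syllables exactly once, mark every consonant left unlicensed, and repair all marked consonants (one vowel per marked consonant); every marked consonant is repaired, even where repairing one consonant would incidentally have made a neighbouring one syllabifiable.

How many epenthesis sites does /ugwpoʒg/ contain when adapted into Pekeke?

After substitution the input is /uvwpoʒv/.
The unsyllabifiable consonants are /v/, /w/, /ʒ/, /v/; each receives one epenthetic vowel.

4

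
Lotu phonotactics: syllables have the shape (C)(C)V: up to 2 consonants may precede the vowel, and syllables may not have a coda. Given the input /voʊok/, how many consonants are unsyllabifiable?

Syllabifying with onset maximization leaves /k/ stranded (no codas are permitted; onsets may contain at most 2 consonants).

1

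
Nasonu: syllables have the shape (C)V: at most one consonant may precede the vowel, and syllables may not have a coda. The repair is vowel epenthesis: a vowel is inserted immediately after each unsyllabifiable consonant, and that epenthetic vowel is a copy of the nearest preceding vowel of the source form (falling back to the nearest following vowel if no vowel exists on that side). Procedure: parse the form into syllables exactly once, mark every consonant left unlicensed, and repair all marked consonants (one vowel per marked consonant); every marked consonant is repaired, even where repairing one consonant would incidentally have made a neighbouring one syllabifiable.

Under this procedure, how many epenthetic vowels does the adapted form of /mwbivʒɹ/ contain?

The unsyllabifiable consonants are /m/, /w/, /v/, /ʒ/, /ɹ/; each receives one epenthetic vowel.

5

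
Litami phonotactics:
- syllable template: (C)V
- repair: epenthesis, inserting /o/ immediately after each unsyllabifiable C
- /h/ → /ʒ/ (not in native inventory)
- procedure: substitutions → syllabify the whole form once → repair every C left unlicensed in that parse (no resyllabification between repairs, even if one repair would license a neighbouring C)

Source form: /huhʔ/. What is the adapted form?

Substitution: /h/ → /ʒ/, giving /ʒuʒʔ/.
The consonants /ʒ/, /ʔ/ cannot be parsed into a legal (C)V syllable (no codas are permitted; onsets are limited to one consonant).
Epenthesis after each stranded consonant: /ʒ/ → /ʒo/, /ʔ/ → /ʔo/.

ʒuʒoʔo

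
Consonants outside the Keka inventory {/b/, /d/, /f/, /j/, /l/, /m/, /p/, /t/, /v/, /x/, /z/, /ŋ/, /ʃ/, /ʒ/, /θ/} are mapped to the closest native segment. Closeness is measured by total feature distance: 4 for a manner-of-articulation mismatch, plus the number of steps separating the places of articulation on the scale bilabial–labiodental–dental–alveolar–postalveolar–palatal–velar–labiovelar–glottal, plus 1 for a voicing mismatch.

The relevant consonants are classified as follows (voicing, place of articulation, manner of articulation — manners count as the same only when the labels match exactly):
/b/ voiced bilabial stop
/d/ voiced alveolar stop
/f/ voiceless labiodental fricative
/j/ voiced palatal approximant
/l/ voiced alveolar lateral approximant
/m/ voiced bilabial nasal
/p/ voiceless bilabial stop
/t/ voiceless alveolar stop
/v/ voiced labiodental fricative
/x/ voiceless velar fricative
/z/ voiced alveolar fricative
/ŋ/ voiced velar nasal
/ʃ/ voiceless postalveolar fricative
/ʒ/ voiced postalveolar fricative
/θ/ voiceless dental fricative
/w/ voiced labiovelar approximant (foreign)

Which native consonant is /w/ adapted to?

/j/ is closest: same manner (approximant), place distance 2 (labiovelar→palatal), same voicing; total 2. Next closest is /ŋ/ at distance 5.

j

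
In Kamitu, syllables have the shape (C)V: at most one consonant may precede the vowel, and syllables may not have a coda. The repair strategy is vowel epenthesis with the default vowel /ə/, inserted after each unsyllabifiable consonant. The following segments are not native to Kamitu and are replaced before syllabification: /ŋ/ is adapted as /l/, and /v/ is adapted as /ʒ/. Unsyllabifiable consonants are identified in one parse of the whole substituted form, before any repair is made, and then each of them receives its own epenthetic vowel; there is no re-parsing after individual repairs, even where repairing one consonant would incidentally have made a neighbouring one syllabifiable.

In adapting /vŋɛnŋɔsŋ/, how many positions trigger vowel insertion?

4

After substitution the input is /ʒlɛnlɔsl/.
The unsyllabifiable consonants are /ʒ/, /n/, /s/, /l/; each receives one epenthetic vowel.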